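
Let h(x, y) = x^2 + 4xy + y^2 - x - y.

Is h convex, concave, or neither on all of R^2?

neither

h is quadratic, so its Hessian is the constant matrix H = [[2, 4], [4, 2]].
det(H) = -12, tr(H) = 4.
det(H) < 0, so H is indefinite: neither convex nor concave.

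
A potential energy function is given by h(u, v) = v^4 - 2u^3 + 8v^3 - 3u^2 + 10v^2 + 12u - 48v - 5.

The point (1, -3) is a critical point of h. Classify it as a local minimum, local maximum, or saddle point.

local maximum

The mixed partial ∂²h/∂u∂v is 0, so the Hessian at any point is diag(h_uu, h_vv) = diag(-6(2u + 1), 4(3v^2 + 12v + 5)).
At (1, -3): H = diag(-18, -16).
Both eigenvalues are negative, so H is negative definite: a local maximum.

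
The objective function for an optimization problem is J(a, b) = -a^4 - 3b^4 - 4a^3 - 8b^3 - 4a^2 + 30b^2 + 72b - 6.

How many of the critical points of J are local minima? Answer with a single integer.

J separates as a function of a plus a function of b, so ∇J=0 decouples.
∂J/∂a = -4a(a + 1)(a + 2) = 0 at a ∈ {-2, -1, 0}; ∂J/∂b = -12(b - 2)(b + 1)(b + 3) = 0 at b ∈ {-3, -1, 2}.
The Hessian is diagonal: diag(J_aa, J_bb). Second derivatives: J_aa(-2)=-8, J_aa(-1)=4, J_aa(0)=-8; J_bb(-3)=-120, J_bb(-1)=72, J_bb(2)=-180.
Local minima occur where both diagonal entries positive: (-1, -1). Count: 1.

1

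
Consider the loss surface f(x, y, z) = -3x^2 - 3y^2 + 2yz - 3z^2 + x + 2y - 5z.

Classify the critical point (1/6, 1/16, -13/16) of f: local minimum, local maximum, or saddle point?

The Hessian is constant: H = [[-6, 0, 0], [0, -6, 2], [0, 2, -6]].
Leading principal minors: Δ₁ = -6, Δ₂ = 36, Δ₃ = -192.
The minors alternate sign starting negative (−, +, −), so H is negative definite: a local maximum.

local maximum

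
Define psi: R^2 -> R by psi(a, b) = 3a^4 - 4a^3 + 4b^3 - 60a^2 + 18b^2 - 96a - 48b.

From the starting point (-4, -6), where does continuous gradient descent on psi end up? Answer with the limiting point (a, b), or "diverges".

psi is separable, so gradient descent decouples: a follows -∂psi/∂a, b follows -∂psi/∂b.
∂psi/∂a = 12(a - 4)(a + 1)(a + 2); at a=-4 this is -576, so a increases.
∂psi/∂b = 12(b - 1)(b + 4); at b=-6 this is 168, so b decreases.
The b-coordinate has no critical point in that direction and runs off to infinity.

diverges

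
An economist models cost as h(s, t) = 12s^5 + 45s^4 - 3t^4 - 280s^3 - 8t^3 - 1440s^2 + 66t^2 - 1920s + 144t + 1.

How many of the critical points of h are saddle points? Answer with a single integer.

h separates as a function of s plus a function of t, so ∇h=0 decouples.
∂h/∂s = 60(s - 4)(s + 1)(s + 2)(s + 4) = 0 at s ∈ {-4, -2, -1, 4}; ∂h/∂t = -12(t - 3)(t + 1)(t + 4) = 0 at t ∈ {-4, -1, 3}.
The Hessian is diagonal: diag(h_ss, h_tt). Second derivatives: h_ss(-4)=-2880, h_ss(-2)=720, h_ss(-1)=-900, h_ss(4)=14400; h_tt(-4)=-252, h_tt(-1)=144, h_tt(3)=-336.
Saddle points occur where the two diagonal entries have opposite signs: (-4, -1), (-2, -4), (-2, 3), (-1, -1), (4, -4), (4, 3). Count: 6.

6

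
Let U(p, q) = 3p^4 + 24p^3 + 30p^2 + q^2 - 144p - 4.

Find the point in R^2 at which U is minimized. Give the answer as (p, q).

(1, 0)

U(p,q) separates as A(p) + B(q) − 4, so its minimum is min A + min B − 4.
A'(p) = 12(p - 1)(p + 3)(p + 4) vanishes at p ∈ {-4, -3, 1}; B'(q) = 2q vanishes at q ∈ {0}.
Local minima of A (where A''>0): A(-4)=288, A(1)=-87. Local minima of B: B(0)=0.
So the global minimum of U is A(1) + B(0) − 4 = -87 + 0 − 4 = -91, attained at (1, 0).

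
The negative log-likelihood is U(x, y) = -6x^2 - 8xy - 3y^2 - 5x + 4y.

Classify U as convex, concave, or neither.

U is quadratic, so its Hessian is the constant matrix H = [[-12, -8], [-8, -6]].
det(H) = 8, tr(H) = -18.
det(H) > 0 and tr(H) < 0, so H is negative definite everywhere: concave.

concave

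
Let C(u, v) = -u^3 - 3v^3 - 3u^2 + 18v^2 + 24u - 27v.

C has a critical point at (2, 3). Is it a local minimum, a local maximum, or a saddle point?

The mixed partial ∂²C/∂u∂v is 0, so the Hessian at any point is diag(C_uu, C_vv) = diag(-6(u + 1), 18(-v + 2)).
At (2, 3): H = diag(-18, -18).
Both eigenvalues are negative, so H is negative definite: a local maximum.

local maximum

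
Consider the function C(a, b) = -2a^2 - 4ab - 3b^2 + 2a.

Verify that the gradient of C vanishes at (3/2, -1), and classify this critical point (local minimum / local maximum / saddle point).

∇C = (-4a - 4b + 2, -4a - 6b); substituting (3/2, -1) gives ∇C = (0, 0), so (3/2, -1) is indeed a critical point.
The Hessian of C is constant: H = [[-4, -4], [-4, -6]].
det(H) = (-4)·(-6) − (-4)² = 8.
det(H) > 0 and tr(H) = -10 < 0, so H is negative definite and the point is a local maximum.

local maximum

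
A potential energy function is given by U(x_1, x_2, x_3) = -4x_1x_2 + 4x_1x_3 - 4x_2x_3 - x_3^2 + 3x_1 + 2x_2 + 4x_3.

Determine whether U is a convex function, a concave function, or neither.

U is quadratic, so its Hessian is the constant matrix H = [[0, -4, 4], [-4, 0, -4], [4, -4, -2]].
Leading principal minors: 0, -16, 160.
Neither pattern holds ⇒ H is indefinite ⇒ neither convex nor concave.

neither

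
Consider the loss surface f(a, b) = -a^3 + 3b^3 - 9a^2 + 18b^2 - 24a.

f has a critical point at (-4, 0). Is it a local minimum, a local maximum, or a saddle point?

local minimum

The mixed partial ∂²f/∂a∂b is 0, so the Hessian at any point is diag(f_aa, f_bb) = diag(-6(a + 3), 18(b + 2)).
At (-4, 0): H = diag(6, 36).
Both eigenvalues are positive, so H is positive definite: a local minimum.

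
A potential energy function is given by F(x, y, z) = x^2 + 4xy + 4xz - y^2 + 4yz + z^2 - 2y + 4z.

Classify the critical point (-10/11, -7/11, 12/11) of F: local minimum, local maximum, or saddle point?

The Hessian is constant: H = [[2, 4, 4], [4, -2, 4], [4, 4, 2]].
Leading principal minors: Δ₁ = 2, Δ₂ = -20, Δ₃ = 88.
The minors fit neither the all-positive nor the alternating-sign pattern, so H is indefinite: a saddle point.

saddle point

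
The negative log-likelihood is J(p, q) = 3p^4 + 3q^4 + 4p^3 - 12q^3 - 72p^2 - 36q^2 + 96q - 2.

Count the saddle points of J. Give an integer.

J separates as a function of p plus a function of q, so ∇J=0 decouples.
∂J/∂p = 12p(p - 3)(p + 4) = 0 at p ∈ {-4, 0, 3}; ∂J/∂q = 12(q - 4)(q - 1)(q + 2) = 0 at q ∈ {-2, 1, 4}.
The Hessian is diagonal: diag(J_pp, J_qq). Second derivatives: J_pp(-4)=336, J_pp(0)=-144, J_pp(3)=252; J_qq(-2)=216, J_qq(1)=-108, J_qq(4)=216.
Saddle points occur where the two diagonal entries have opposite signs: (-4, 1), (0, -2), (0, 4), (3, 1). Count: 4.

4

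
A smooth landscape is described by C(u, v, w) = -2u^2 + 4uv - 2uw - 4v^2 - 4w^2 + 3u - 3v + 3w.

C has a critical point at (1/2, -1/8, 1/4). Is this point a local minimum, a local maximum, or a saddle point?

The Hessian is constant: H = [[-4, 4, -2], [4, -8, 0], [-2, 0, -8]].
Leading principal minors: Δ₁ = -4, Δ₂ = 16, Δ₃ = -96.
The minors alternate sign starting negative (−, +, −), so H is negative definite: a local maximum.

local maximum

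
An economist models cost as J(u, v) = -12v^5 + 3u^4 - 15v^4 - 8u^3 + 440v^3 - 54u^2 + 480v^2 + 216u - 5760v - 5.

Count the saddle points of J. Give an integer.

J separates as a function of u plus a function of v, so ∇J=0 decouples.
∂J/∂u = 12(u - 3)(u - 2)(u + 3) = 0 at u ∈ {-3, 2, 3}; ∂J/∂v = -60(v - 4)(v - 2)(v + 3)(v + 4) = 0 at v ∈ {-4, -3, 2, 4}.
The Hessian is diagonal: diag(J_uu, J_vv). Second derivatives: J_uu(-3)=360, J_uu(2)=-60, J_uu(3)=72; J_vv(-4)=2880, J_vv(-3)=-2100, J_vv(2)=3600, J_vv(4)=-6720.
Saddle points occur where the two diagonal entries have opposite signs: (-3, -3), (-3, 4), (2, -4), (2, 2), (3, -3), (3, 4). Count: 6.

6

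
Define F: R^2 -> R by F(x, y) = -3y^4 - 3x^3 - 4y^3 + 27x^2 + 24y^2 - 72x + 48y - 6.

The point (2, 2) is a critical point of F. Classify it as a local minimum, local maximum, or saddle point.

The mixed partial ∂²F/∂x∂y is 0, so the Hessian at any point is diag(F_xx, F_yy) = diag(18(-x + 3), 12(-3y^2 - 2y + 4)).
At (2, 2): H = diag(18, -144).
The eigenvalues have opposite signs, so H is indefinite: a saddle point.

saddle point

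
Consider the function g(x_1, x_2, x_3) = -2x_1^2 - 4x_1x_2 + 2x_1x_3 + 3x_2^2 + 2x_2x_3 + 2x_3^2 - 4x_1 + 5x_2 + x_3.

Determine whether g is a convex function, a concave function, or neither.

neither

g is quadratic, so its Hessian is the constant matrix H = [[-4, -4, 2], [-4, 6, 2], [2, 2, 4]].
Leading principal minors: -4, -40, -200.
Neither pattern holds ⇒ H is indefinite ⇒ neither convex nor concave.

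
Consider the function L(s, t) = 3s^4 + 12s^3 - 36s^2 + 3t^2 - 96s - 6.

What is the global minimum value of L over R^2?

-198

L(s,t) separates as P(s) + Q(t) − 6, so its minimum is min P + min Q − 6.
P'(s) = 12(s - 2)(s + 1)(s + 4) vanishes at s ∈ {-4, -1, 2}; Q'(t) = 6t vanishes at t ∈ {0}.
Local minima of P (where P''>0): P(-4)=-192, P(2)=-192. Local minima of Q: Q(0)=0.
So the global minimum of L is P(-4) + Q(0) − 6 = -192 + 0 − 6 = -198, attained at (-4, 0).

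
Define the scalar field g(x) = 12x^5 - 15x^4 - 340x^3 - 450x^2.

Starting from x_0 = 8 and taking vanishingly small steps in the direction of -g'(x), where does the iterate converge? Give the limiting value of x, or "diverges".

5

g'(x) = 60x(x - 5)(x + 1)(x + 3), so g'(8) = 142560.
Gradient descent moves in the -g' direction, i.e. x is decreasing.
The nearest critical point in that direction is x = 5, where g'' = 14400 > 0 (a local minimum). The iterate converges there.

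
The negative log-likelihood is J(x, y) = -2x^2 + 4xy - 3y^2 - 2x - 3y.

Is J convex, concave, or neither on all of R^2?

concave

J is quadratic, so its Hessian is the constant matrix H = [[-4, 4], [4, -6]].
det(H) = 8, tr(H) = -10.
det(H) > 0 and tr(H) < 0, so H is negative definite everywhere: concave.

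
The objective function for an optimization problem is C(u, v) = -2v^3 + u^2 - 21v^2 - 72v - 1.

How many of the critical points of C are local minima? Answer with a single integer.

C separates as a function of u plus a function of v, so ∇C=0 decouples.
∂C/∂u = 2u = 0 at u ∈ {0}; ∂C/∂v = -6(v + 3)(v + 4) = 0 at v ∈ {-4, -3}.
The Hessian is diagonal: diag(C_uu, C_vv). Second derivatives: C_uu(0)=2; C_vv(-4)=6, C_vv(-3)=-6.
Local minima occur where both diagonal entries positive: (0, -4). Count: 1.

1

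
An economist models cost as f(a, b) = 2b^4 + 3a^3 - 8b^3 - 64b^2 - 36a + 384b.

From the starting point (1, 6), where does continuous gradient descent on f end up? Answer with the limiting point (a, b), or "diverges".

(2, 4)

f is separable, so gradient descent decouples: a follows -∂f/∂a, b follows -∂f/∂b.
∂f/∂a = 9(a - 2)(a + 2); at a=1 this is -27, so a increases.
∂f/∂b = 8(b - 4)(b - 3)(b + 4); at b=6 this is 480, so b decreases.
a converges to its nearest critical value 2 (a local min of the a-part); b converges to 4. The iterate converges to (2, 4).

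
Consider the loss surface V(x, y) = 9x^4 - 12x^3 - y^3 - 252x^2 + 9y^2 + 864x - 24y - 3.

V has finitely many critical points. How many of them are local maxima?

1

V separates as a function of x plus a function of y, so ∇V=0 decouples.
∂V/∂x = 36(x - 3)(x - 2)(x + 4) = 0 at x ∈ {-4, 2, 3}; ∂V/∂y = -3(y - 4)(y - 2) = 0 at y ∈ {2, 4}.
The Hessian is diagonal: diag(V_xx, V_yy). Second derivatives: V_xx(-4)=1512, V_xx(2)=-216, V_xx(3)=252; V_yy(2)=6, V_yy(4)=-6.
Local maxima occur where both diagonal entries negative: (2, 4). Count: 1.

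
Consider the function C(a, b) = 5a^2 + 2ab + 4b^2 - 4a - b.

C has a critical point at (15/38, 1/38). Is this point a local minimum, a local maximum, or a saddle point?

The Hessian of C is constant: H = [[10, 2], [2, 8]].
det(H) = 10·8 − 2² = 76.
det(H) > 0 and tr(H) = 18 > 0, so H is positive definite and the point is a local minimum.

local minimum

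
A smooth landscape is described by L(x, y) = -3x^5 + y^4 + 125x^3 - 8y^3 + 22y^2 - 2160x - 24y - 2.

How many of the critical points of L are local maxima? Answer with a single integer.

L separates as a function of x plus a function of y, so ∇L=0 decouples.
∂L/∂x = -15(x - 4)(x - 3)(x + 3)(x + 4) = 0 at x ∈ {-4, -3, 3, 4}; ∂L/∂y = 4(y - 3)(y - 2)(y - 1) = 0 at y ∈ {1, 2, 3}.
The Hessian is diagonal: diag(L_xx, L_yy). Second derivatives: L_xx(-4)=840, L_xx(-3)=-630, L_xx(3)=630, L_xx(4)=-840; L_yy(1)=8, L_yy(2)=-4, L_yy(3)=8.
Local maxima occur where both diagonal entries negative: (-3, 2), (4, 2). Count: 2.

2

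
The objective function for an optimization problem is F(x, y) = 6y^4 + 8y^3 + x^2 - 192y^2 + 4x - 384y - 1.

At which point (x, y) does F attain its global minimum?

F(x,y) separates as P(x) + Q(y) − 1, so its minimum is min P + min Q − 1.
P'(x) = 2x + 4 vanishes at x ∈ {-2}; Q'(y) = 24(y - 4)(y + 1)(y + 4) vanishes at y ∈ {-4, -1, 4}.
Local minima of P (where P''>0): P(-2)=-4. Local minima of Q: Q(-4)=-512, Q(4)=-2560.
So the global minimum of F is P(-2) + Q(4) − 1 = -4 − 2560 − 1 = -2565, attained at (-2, 4).

(-2, 4)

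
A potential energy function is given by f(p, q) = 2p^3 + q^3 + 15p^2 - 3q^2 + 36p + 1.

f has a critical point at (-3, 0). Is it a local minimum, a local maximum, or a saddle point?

local maximum

The mixed partial ∂²f/∂p∂q is 0, so the Hessian at any point is diag(f_pp, f_qq) = diag(6(2p + 5), 6(q - 1)).
At (-3, 0): H = diag(-6, -6).
Both eigenvalues are negative, so H is negative definite: a local maximum.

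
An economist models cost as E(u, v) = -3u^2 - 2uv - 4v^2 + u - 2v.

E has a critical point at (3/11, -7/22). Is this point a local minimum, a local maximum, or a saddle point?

The Hessian of E is constant: H = [[-6, -2], [-2, -8]].
det(H) = (-6)·(-8) − (-2)² = 44.
det(H) > 0 and tr(H) = -14 < 0, so H is negative definite and the point is a local maximum.

local maximum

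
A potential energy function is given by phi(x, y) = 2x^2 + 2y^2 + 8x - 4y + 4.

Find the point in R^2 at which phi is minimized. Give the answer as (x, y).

phi(x,y) separates as P(x) + Q(y) + 4, so its minimum is min P + min Q + 4.
P'(x) = 4x + 8 vanishes at x ∈ {-2}; Q'(y) = 4y - 4 vanishes at y ∈ {1}.
Local minima of P (where P''>0): P(-2)=-8. Local minima of Q: Q(1)=-2.
So the global minimum of phi is P(-2) + Q(1) + 4 = -8 − 2 + 4 = -6, attained at (-2, 1).

(-2, 1)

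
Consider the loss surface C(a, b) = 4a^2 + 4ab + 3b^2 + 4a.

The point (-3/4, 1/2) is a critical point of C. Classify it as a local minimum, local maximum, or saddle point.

local minimum

The Hessian of C is constant: H = [[8, 4], [4, 6]].
det(H) = 8·6 − 4² = 32.
det(H) > 0 and tr(H) = 14 > 0, so H is positive definite and the point is a local minimum.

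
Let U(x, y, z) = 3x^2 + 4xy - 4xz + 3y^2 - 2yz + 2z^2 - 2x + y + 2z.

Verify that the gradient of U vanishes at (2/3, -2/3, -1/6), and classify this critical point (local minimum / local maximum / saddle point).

∇U = (6x + 4y - 4z - 2, 4x + 6y - 2z + 1, -4x - 2y + 4z + 2); substituting (2/3, -2/3, -1/6) gives ∇U = (0, 0, 0), so (2/3, -2/3, -1/6) is indeed a critical point.
The Hessian is constant: H = [[6, 4, -4], [4, 6, -2], [-4, -2, 4]].
Leading principal minors: Δ₁ = 6, Δ₂ = 20, Δ₃ = 24.
All leading minors are positive, so H is positive definite: a local minimum.

local minimum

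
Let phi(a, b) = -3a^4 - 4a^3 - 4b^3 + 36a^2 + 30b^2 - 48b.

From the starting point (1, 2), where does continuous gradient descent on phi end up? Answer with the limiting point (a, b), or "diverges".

(0, 1)

phi is separable, so gradient descent decouples: a follows -∂phi/∂a, b follows -∂phi/∂b.
∂phi/∂a = -12a(a - 2)(a + 3); at a=1 this is 48, so a decreases.
∂phi/∂b = -12(b - 4)(b - 1); at b=2 this is 24, so b decreases.
a converges to its nearest critical value 0 (a local min of the a-part); b converges to 1. The iterate converges to (0, 1).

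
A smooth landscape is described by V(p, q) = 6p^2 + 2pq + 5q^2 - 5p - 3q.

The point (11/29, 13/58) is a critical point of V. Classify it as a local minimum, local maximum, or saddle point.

The Hessian of V is constant: H = [[12, 2], [2, 10]].
det(H) = 12·10 − 2² = 116.
det(H) > 0 and tr(H) = 22 > 0, so H is positive definite and the point is a local minimum.

local minimum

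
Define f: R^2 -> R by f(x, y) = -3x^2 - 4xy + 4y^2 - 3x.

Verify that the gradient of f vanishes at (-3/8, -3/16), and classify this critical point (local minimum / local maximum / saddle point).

∇f = (-6x - 4y - 3, -4x + 8y); substituting (-3/8, -3/16) gives ∇f = (0, 0), so (-3/8, -3/16) is indeed a critical point.
The Hessian of f is constant: H = [[-6, -4], [-4, 8]].
det(H) = (-6)·8 − (-4)² = -64.
Since det(H) < 0, H is indefinite and the critical point is a saddle point.

saddle point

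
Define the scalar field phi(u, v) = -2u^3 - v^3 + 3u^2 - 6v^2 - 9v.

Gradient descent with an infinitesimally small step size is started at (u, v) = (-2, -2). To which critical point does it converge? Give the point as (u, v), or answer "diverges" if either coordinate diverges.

(0, -3)

phi is separable, so gradient descent decouples: u follows -∂phi/∂u, v follows -∂phi/∂v.
∂phi/∂u = -6u(u - 1); at u=-2 this is -36, so u increases.
∂phi/∂v = -3(v + 1)(v + 3); at v=-2 this is 3, so v decreases.
u converges to its nearest critical value 0 (a local min of the u-part); v converges to -3. The iterate converges to (0, -3).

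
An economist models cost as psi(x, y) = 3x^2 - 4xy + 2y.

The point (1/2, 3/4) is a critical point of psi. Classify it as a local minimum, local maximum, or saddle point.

The Hessian of psi is constant: H = [[6, -4], [-4, 0]].
det(H) = 6·0 − (-4)² = -16.
Since det(H) < 0, H is indefinite and the critical point is a saddle point.

saddle point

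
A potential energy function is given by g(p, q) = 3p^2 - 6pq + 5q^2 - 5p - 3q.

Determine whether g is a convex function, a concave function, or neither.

convex

g is quadratic, so its Hessian is the constant matrix H = [[6, -6], [-6, 10]].
det(H) = 24, tr(H) = 16.
det(H) > 0 and tr(H) > 0, so H is positive definite everywhere: convex.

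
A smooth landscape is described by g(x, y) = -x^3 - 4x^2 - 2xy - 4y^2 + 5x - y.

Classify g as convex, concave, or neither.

The term -x^3 is cubic, so the Hessian is not constant.
∂²g/∂x² = -6x - 8, which takes both signs as x varies (negative for sufficiently large x). A diagonal entry of the Hessian changing sign means the Hessian is neither positive- nor negative-semidefinite on all of R^2.

neither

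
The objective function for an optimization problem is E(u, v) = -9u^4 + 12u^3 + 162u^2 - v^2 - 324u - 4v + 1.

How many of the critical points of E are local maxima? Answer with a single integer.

2

E separates as a function of u plus a function of v, so ∇E=0 decouples.
∂E/∂u = -36(u - 3)(u - 1)(u + 3) = 0 at u ∈ {-3, 1, 3}; ∂E/∂v = -2(v + 2) = 0 at v ∈ {-2}.
The Hessian is diagonal: diag(E_uu, E_vv). Second derivatives: E_uu(-3)=-864, E_uu(1)=288, E_uu(3)=-432; E_vv(-2)=-2.
Local maxima occur where both diagonal entries negative: (-3, -2), (3, -2). Count: 2.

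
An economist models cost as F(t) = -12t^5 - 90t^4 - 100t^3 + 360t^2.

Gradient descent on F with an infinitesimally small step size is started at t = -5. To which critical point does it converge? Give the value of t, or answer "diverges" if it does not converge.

-4

F'(t) = -60t(t - 1)(t + 3)(t + 4), so F'(-5) = -3600.
Gradient descent moves in the -F' direction, i.e. t is increasing.
The nearest critical point in that direction is t = -4, where F'' = 1200 > 0 (a local minimum). The iterate converges there.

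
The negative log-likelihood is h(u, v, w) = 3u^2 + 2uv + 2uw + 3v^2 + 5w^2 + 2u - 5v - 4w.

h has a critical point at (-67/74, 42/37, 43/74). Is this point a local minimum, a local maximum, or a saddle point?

The Hessian is constant: H = [[6, 2, 2], [2, 6, 0], [2, 0, 10]].
Leading principal minors: Δ₁ = 6, Δ₂ = 32, Δ₃ = 296.
All leading minors are positive, so H is positive definite: a local minimum.

local minimum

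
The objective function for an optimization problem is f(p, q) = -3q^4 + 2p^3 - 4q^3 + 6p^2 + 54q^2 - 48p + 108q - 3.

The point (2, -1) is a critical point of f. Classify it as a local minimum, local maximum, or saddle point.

local minimum

The mixed partial ∂²f/∂p∂q is 0, so the Hessian at any point is diag(f_pp, f_qq) = diag(12(p + 1), 12(-3q^2 - 2q + 9)).
At (2, -1): H = diag(36, 96).
Both eigenvalues are positive, so H is positive definite: a local minimum.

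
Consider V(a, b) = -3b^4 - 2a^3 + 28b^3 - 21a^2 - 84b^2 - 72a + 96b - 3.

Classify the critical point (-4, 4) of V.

saddle point

The mixed partial ∂²V/∂a∂b is 0, so the Hessian at any point is diag(V_aa, V_bb) = diag(-6(2a + 7), 12(-3b^2 + 14b - 14)).
At (-4, 4): H = diag(6, -72).
The eigenvalues have opposite signs, so H is indefinite: a saddle point.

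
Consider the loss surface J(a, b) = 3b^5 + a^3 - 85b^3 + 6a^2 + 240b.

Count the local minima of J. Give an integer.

J separates as a function of a plus a function of b, so ∇J=0 decouples.
∂J/∂a = 3a(a + 4) = 0 at a ∈ {-4, 0}; ∂J/∂b = 15(b - 4)(b - 1)(b + 1)(b + 4) = 0 at b ∈ {-4, -1, 1, 4}.
The Hessian is diagonal: diag(J_aa, J_bb). Second derivatives: J_aa(-4)=-12, J_aa(0)=12; J_bb(-4)=-1800, J_bb(-1)=450, J_bb(1)=-450, J_bb(4)=1800.
Local minima occur where both diagonal entries positive: (0, -1), (0, 4). Count: 2.

2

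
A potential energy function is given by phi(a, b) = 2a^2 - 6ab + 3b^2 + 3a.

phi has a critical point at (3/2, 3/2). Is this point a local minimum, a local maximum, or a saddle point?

saddle point

The Hessian of phi is constant: H = [[4, -6], [-6, 6]].
det(H) = 4·6 − (-6)² = -12.
Since det(H) < 0, H is indefinite and the critical point is a saddle point.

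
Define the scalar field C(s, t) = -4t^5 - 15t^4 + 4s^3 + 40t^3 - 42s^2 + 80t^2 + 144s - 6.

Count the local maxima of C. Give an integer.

2

C separates as a function of s plus a function of t, so ∇C=0 decouples.
∂C/∂s = 12(s - 4)(s - 3) = 0 at s ∈ {3, 4}; ∂C/∂t = -20t(t - 2)(t + 1)(t + 4) = 0 at t ∈ {-4, -1, 0, 2}.
The Hessian is diagonal: diag(C_ss, C_tt). Second derivatives: C_ss(3)=-12, C_ss(4)=12; C_tt(-4)=1440, C_tt(-1)=-180, C_tt(0)=160, C_tt(2)=-720.
Local maxima occur where both diagonal entries negative: (3, -1), (3, 2). Count: 2.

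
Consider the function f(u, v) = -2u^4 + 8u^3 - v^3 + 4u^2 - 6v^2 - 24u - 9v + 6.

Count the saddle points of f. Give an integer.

3

f separates as a function of u plus a function of v, so ∇f=0 decouples.
∂f/∂u = -8(u - 3)(u - 1)(u + 1) = 0 at u ∈ {-1, 1, 3}; ∂f/∂v = -3(v + 1)(v + 3) = 0 at v ∈ {-3, -1}.
The Hessian is diagonal: diag(f_uu, f_vv). Second derivatives: f_uu(-1)=-64, f_uu(1)=32, f_uu(3)=-64; f_vv(-3)=6, f_vv(-1)=-6.
Saddle points occur where the two diagonal entries have opposite signs: (-1, -3), (1, -1), (3, -3). Count: 3.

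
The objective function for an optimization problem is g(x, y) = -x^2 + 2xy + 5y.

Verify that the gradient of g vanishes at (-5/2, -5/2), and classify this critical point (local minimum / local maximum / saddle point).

∇g = (-2x + 2y, 2x + 5); substituting (-5/2, -5/2) gives ∇g = (0, 0), so (-5/2, -5/2) is indeed a critical point.
The Hessian of g is constant: H = [[-2, 2], [2, 0]].
det(H) = (-2)·0 − 2² = -4.
Since det(H) < 0, H is indefinite and the critical point is a saddle point.

saddle point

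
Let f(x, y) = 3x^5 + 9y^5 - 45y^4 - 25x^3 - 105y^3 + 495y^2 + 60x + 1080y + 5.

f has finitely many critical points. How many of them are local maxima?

4

f separates as a function of x plus a function of y, so ∇f=0 decouples.
∂f/∂x = 15(x - 2)(x - 1)(x + 1)(x + 2) = 0 at x ∈ {-2, -1, 1, 2}; ∂f/∂y = 45(y - 4)(y - 3)(y + 1)(y + 2) = 0 at y ∈ {-2, -1, 3, 4}.
The Hessian is diagonal: diag(f_xx, f_yy). Second derivatives: f_xx(-2)=-180, f_xx(-1)=90, f_xx(1)=-90, f_xx(2)=180; f_yy(-2)=-1350, f_yy(-1)=900, f_yy(3)=-900, f_yy(4)=1350.
Local maxima occur where both diagonal entries negative: (-2, -2), (-2, 3), (1, -2), (1, 3). Count: 4.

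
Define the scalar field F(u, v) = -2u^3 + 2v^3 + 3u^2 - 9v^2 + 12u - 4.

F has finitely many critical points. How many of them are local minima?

1

F separates as a function of u plus a function of v, so ∇F=0 decouples.
∂F/∂u = -6(u - 2)(u + 1) = 0 at u ∈ {-1, 2}; ∂F/∂v = 6v(v - 3) = 0 at v ∈ {0, 3}.
The Hessian is diagonal: diag(F_uu, F_vv). Second derivatives: F_uu(-1)=18, F_uu(2)=-18; F_vv(0)=-18, F_vv(3)=18.
Local minima occur where both diagonal entries positive: (-1, 3). Count: 1.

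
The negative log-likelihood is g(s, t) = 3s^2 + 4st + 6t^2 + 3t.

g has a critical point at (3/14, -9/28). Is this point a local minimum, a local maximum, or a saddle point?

local minimum

The Hessian of g is constant: H = [[6, 4], [4, 12]].
det(H) = 6·12 − 4² = 56.
det(H) > 0 and tr(H) = 18 > 0, so H is positive definite and the point is a local minimum.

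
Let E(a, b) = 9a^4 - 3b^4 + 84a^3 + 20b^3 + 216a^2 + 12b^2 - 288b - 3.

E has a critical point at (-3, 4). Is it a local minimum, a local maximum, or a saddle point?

local maximum

The mixed partial ∂²E/∂a∂b is 0, so the Hessian at any point is diag(E_aa, E_bb) = diag(36(3a^2 + 14a + 12), 12(-3b^2 + 10b + 2)).
At (-3, 4): H = diag(-108, -72).
Both eigenvalues are negative, so H is negative definite: a local maximum.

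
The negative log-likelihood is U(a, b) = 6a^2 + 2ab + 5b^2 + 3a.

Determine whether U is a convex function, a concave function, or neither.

convex

U is quadratic, so its Hessian is the constant matrix H = [[12, 2], [2, 10]].
det(H) = 116, tr(H) = 22.
det(H) > 0 and tr(H) > 0, so H is positive definite everywhere: convex.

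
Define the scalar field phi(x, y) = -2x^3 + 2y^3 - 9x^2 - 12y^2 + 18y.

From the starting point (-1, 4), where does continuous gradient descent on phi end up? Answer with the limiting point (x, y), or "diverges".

(-3, 3)

phi is separable, so gradient descent decouples: x follows -∂phi/∂x, y follows -∂phi/∂y.
∂phi/∂x = -6x(x + 3); at x=-1 this is 12, so x decreases.
∂phi/∂y = 6(y - 3)(y - 1); at y=4 this is 18, so y decreases.
x converges to its nearest critical value -3 (a local min of the x-part); y converges to 3. The iterate converges to (-3, 3).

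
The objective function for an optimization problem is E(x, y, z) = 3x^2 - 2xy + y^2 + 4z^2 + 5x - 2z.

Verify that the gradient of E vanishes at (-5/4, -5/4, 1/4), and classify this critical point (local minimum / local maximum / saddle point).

local minimum

∇E = (6x - 2y + 5, -2x + 2y, 8z - 2); substituting (-5/4, -5/4, 1/4) gives ∇E = (0, 0, 0), so (-5/4, -5/4, 1/4) is indeed a critical point.
The Hessian is constant: H = [[6, -2, 0], [-2, 2, 0], [0, 0, 8]].
Leading principal minors: Δ₁ = 6, Δ₂ = 8, Δ₃ = 64.
All leading minors are positive, so H is positive definite: a local minimum.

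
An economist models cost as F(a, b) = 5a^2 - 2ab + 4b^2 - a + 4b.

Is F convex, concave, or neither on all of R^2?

convex

F is quadratic, so its Hessian is the constant matrix H = [[10, -2], [-2, 8]].
det(H) = 76, tr(H) = 18.
det(H) > 0 and tr(H) > 0, so H is positive definite everywhere: convex.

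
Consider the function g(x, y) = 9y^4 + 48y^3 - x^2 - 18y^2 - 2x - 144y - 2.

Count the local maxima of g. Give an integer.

g separates as a function of x plus a function of y, so ∇g=0 decouples.
∂g/∂x = -2(x + 1) = 0 at x ∈ {-1}; ∂g/∂y = 36(y - 1)(y + 1)(y + 4) = 0 at y ∈ {-4, -1, 1}.
The Hessian is diagonal: diag(g_xx, g_yy). Second derivatives: g_xx(-1)=-2; g_yy(-4)=540, g_yy(-1)=-216, g_yy(1)=360.
Local maxima occur where both diagonal entries negative: (-1, -1). Count: 1.

1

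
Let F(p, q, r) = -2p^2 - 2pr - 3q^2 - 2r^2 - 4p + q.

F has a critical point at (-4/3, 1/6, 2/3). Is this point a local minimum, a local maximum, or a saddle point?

local maximum

The Hessian is constant: H = [[-4, 0, -2], [0, -6, 0], [-2, 0, -4]].
Leading principal minors: Δ₁ = -4, Δ₂ = 24, Δ₃ = -72.
The minors alternate sign starting negative (−, +, −), so H is negative definite: a local maximum.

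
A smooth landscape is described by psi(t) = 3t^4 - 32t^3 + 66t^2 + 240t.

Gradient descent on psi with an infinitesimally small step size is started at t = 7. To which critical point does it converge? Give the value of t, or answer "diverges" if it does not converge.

5

psi'(t) = 12(t - 5)(t - 4)(t + 1), so psi'(7) = 576.
Gradient descent moves in the -psi' direction, i.e. t is decreasing.
The nearest critical point in that direction is t = 5, where psi'' = 72 > 0 (a local minimum). The iterate converges there.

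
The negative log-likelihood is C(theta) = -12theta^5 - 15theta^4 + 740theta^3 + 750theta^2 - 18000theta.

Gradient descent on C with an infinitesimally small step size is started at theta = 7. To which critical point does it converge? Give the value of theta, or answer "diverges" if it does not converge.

diverges

C'(theta) = -60(theta - 5)(theta - 3)(theta + 4)(theta + 5), so C'(7) = -63360.
Gradient descent moves in the -C' direction, i.e. theta is increasing.
There is no critical point above theta=7, and C' keeps the same sign, so the iterate runs off to +∞.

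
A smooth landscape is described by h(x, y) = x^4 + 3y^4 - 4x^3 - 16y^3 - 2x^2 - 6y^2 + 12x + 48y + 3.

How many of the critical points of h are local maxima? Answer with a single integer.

h separates as a function of x plus a function of y, so ∇h=0 decouples.
∂h/∂x = 4(x - 3)(x - 1)(x + 1) = 0 at x ∈ {-1, 1, 3}; ∂h/∂y = 12(y - 4)(y - 1)(y + 1) = 0 at y ∈ {-1, 1, 4}.
The Hessian is diagonal: diag(h_xx, h_yy). Second derivatives: h_xx(-1)=32, h_xx(1)=-16, h_xx(3)=32; h_yy(-1)=120, h_yy(1)=-72, h_yy(4)=180.
Local maxima occur where both diagonal entries negative: (1, 1). Count: 1.

1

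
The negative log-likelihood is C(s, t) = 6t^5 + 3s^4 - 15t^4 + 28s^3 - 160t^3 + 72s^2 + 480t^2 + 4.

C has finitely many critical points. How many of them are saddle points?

C separates as a function of s plus a function of t, so ∇C=0 decouples.
∂C/∂s = 12s(s + 3)(s + 4) = 0 at s ∈ {-4, -3, 0}; ∂C/∂t = 30t(t - 4)(t - 2)(t + 4) = 0 at t ∈ {-4, 0, 2, 4}.
The Hessian is diagonal: diag(C_ss, C_tt). Second derivatives: C_ss(-4)=48, C_ss(-3)=-36, C_ss(0)=144; C_tt(-4)=-5760, C_tt(0)=960, C_tt(2)=-720, C_tt(4)=1920.
Saddle points occur where the two diagonal entries have opposite signs: (-4, -4), (-4, 2), (-3, 0), (-3, 4), (0, -4), (0, 2). Count: 6.

6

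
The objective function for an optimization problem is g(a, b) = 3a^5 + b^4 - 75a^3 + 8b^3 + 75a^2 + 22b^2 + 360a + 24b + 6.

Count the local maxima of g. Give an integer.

2

g separates as a function of a plus a function of b, so ∇g=0 decouples.
∂g/∂a = 15(a - 3)(a - 2)(a + 1)(a + 4) = 0 at a ∈ {-4, -1, 2, 3}; ∂g/∂b = 4(b + 1)(b + 2)(b + 3) = 0 at b ∈ {-3, -2, -1}.
The Hessian is diagonal: diag(g_aa, g_bb). Second derivatives: g_aa(-4)=-1890, g_aa(-1)=540, g_aa(2)=-270, g_aa(3)=420; g_bb(-3)=8, g_bb(-2)=-4, g_bb(-1)=8.
Local maxima occur where both diagonal entries negative: (-4, -2), (2, -2). Count: 2.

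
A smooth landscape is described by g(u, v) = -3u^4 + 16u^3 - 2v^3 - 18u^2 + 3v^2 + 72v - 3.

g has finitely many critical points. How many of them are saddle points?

g separates as a function of u plus a function of v, so ∇g=0 decouples.
∂g/∂u = -12u(u - 3)(u - 1) = 0 at u ∈ {0, 1, 3}; ∂g/∂v = -6(v - 4)(v + 3) = 0 at v ∈ {-3, 4}.
The Hessian is diagonal: diag(g_uu, g_vv). Second derivatives: g_uu(0)=-36, g_uu(1)=24, g_uu(3)=-72; g_vv(-3)=42, g_vv(4)=-42.
Saddle points occur where the two diagonal entries have opposite signs: (0, -3), (1, 4), (3, -3). Count: 3.

3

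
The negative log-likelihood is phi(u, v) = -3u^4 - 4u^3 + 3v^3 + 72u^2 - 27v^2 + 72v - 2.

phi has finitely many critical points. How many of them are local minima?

phi separates as a function of u plus a function of v, so ∇phi=0 decouples.
∂phi/∂u = -12u(u - 3)(u + 4) = 0 at u ∈ {-4, 0, 3}; ∂phi/∂v = 9(v - 4)(v - 2) = 0 at v ∈ {2, 4}.
The Hessian is diagonal: diag(phi_uu, phi_vv). Second derivatives: phi_uu(-4)=-336, phi_uu(0)=144, phi_uu(3)=-252; phi_vv(2)=-18, phi_vv(4)=18.
Local minima occur where both diagonal entries positive: (0, 4). Count: 1.

1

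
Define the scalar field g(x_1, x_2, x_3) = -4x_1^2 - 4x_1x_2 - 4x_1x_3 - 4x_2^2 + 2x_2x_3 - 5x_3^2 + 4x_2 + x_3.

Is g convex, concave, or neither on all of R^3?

concave

g is quadratic, so its Hessian is the constant matrix H = [[-8, -4, -4], [-4, -8, 2], [-4, 2, -10]].
Leading principal minors: -8, 48, -256.
Signs alternate −, +, − ⇒ H ≺ 0 ⇒ concave.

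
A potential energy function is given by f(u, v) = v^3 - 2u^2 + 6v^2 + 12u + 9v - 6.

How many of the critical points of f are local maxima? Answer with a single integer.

f separates as a function of u plus a function of v, so ∇f=0 decouples.
∂f/∂u = -4(u - 3) = 0 at u ∈ {3}; ∂f/∂v = 3(v + 1)(v + 3) = 0 at v ∈ {-3, -1}.
The Hessian is diagonal: diag(f_uu, f_vv). Second derivatives: f_uu(3)=-4; f_vv(-3)=-6, f_vv(-1)=6.
Local maxima occur where both diagonal entries negative: (3, -3). Count: 1.

1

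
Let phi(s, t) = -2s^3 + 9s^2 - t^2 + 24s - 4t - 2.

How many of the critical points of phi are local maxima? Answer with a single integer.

phi separates as a function of s plus a function of t, so ∇phi=0 decouples.
∂phi/∂s = -6(s - 4)(s + 1) = 0 at s ∈ {-1, 4}; ∂phi/∂t = -2(t + 2) = 0 at t ∈ {-2}.
The Hessian is diagonal: diag(phi_ss, phi_tt). Second derivatives: phi_ss(-1)=30, phi_ss(4)=-30; phi_tt(-2)=-2.
Local maxima occur where both diagonal entries negative: (4, -2). Count: 1.

1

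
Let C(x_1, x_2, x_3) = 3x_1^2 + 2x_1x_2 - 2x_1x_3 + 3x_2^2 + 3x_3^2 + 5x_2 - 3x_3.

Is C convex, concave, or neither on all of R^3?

C is quadratic, so its Hessian is the constant matrix H = [[6, 2, -2], [2, 6, 0], [-2, 0, 6]].
Leading principal minors: 6, 32, 168.
All positive ⇒ H ≻ 0 ⇒ convex.

convex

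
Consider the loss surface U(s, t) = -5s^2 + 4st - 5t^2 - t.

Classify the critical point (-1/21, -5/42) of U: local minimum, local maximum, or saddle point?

local maximum

The Hessian of U is constant: H = [[-10, 4], [4, -10]].
det(H) = (-10)·(-10) − 4² = 84.
det(H) > 0 and tr(H) = -20 < 0, so H is negative definite and the point is a local maximum.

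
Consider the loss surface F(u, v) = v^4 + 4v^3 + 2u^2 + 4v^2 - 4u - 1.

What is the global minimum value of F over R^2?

F(u,v) separates as P(u) + Q(v) − 1, so its minimum is min P + min Q − 1.
P'(u) = 4u - 4 vanishes at u ∈ {1}; Q'(v) = 4v(v + 1)(v + 2) vanishes at v ∈ {-2, -1, 0}.
Local minima of P (where P''>0): P(1)=-2. Local minima of Q: Q(-2)=0, Q(0)=0.
So the global minimum of F is P(1) + Q(-2) − 1 = -2 + 0 − 1 = -3, attained at (1, -2).

-3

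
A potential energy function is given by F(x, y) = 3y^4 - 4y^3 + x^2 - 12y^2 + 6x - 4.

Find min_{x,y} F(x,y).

F(x,y) separates as P(x) + Q(y) − 4, so its minimum is min P + min Q − 4.
P'(x) = 2x + 6 vanishes at x ∈ {-3}; Q'(y) = 12y(y - 2)(y + 1) vanishes at y ∈ {-1, 0, 2}.
Local minima of P (where P''>0): P(-3)=-9. Local minima of Q: Q(-1)=-5, Q(2)=-32.
So the global minimum of F is P(-3) + Q(2) − 4 = -9 − 32 − 4 = -45, attained at (-3, 2).

-45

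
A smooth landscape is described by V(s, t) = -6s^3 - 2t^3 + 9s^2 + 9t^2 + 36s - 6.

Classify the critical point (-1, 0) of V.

local minimum

The mixed partial ∂²V/∂s∂t is 0, so the Hessian at any point is diag(V_ss, V_tt) = diag(18(-2s + 1), 6(-2t + 3)).
At (-1, 0): H = diag(54, 18).
Both eigenvalues are positive, so H is positive definite: a local minimum.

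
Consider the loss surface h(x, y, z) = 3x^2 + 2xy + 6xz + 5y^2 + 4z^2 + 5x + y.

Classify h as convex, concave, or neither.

h is quadratic, so its Hessian is the constant matrix H = [[6, 2, 6], [2, 10, 0], [6, 0, 8]].
Leading principal minors: 6, 56, 88.
All positive ⇒ H ≻ 0 ⇒ convex.

convex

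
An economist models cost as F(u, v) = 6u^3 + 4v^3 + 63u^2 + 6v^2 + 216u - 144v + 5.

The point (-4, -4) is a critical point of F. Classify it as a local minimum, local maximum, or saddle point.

The mixed partial ∂²F/∂u∂v is 0, so the Hessian at any point is diag(F_uu, F_vv) = diag(18(2u + 7), 12(2v + 1)).
At (-4, -4): H = diag(-18, -84).
Both eigenvalues are negative, so H is negative definite: a local maximum.

local maximum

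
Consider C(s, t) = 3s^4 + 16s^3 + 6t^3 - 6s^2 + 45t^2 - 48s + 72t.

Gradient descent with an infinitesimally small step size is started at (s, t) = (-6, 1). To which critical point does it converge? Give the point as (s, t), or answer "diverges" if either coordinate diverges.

(-4, -1)

C is separable, so gradient descent decouples: s follows -∂C/∂s, t follows -∂C/∂t.
∂C/∂s = 12(s - 1)(s + 1)(s + 4); at s=-6 this is -840, so s increases.
∂C/∂t = 18(t + 1)(t + 4); at t=1 this is 180, so t decreases.
s converges to its nearest critical value -4 (a local min of the s-part); t converges to -1. The iterate converges to (-4, -1).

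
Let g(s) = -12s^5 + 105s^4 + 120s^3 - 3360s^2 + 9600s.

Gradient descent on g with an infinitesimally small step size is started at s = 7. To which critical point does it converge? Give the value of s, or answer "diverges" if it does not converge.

g'(s) = -60(s - 5)(s - 4)(s - 2)(s + 4), so g'(7) = -19800.
Gradient descent moves in the -g' direction, i.e. s is increasing.
There is no critical point above s=7, and g' keeps the same sign, so the iterate runs off to +∞.

diverges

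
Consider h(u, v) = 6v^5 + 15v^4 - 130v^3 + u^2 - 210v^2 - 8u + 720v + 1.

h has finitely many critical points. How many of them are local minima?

h separates as a function of u plus a function of v, so ∇h=0 decouples.
∂h/∂u = 2(u - 4) = 0 at u ∈ {4}; ∂h/∂v = 30(v - 3)(v - 1)(v + 2)(v + 4) = 0 at v ∈ {-4, -2, 1, 3}.
The Hessian is diagonal: diag(h_uu, h_vv). Second derivatives: h_uu(4)=2; h_vv(-4)=-2100, h_vv(-2)=900, h_vv(1)=-900, h_vv(3)=2100.
Local minima occur where both diagonal entries positive: (4, -2), (4, 3). Count: 2.

2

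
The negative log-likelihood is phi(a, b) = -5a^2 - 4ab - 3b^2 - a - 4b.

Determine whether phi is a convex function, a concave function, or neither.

concave

phi is quadratic, so its Hessian is the constant matrix H = [[-10, -4], [-4, -6]].
det(H) = 44, tr(H) = -16.
det(H) > 0 and tr(H) < 0, so H is negative definite everywhere: concave.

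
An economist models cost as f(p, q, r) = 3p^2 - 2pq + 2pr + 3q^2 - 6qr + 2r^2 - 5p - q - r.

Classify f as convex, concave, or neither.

f is quadratic, so its Hessian is the constant matrix H = [[6, -2, 2], [-2, 6, -6], [2, -6, 4]].
Leading principal minors: 6, 32, -64.
Neither pattern holds ⇒ H is indefinite ⇒ neither convex nor concave.

neither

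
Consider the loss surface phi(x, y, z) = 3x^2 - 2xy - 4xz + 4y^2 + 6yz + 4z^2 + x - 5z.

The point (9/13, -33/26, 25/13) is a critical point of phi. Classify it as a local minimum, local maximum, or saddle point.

The Hessian is constant: H = [[6, -2, -4], [-2, 8, 6], [-4, 6, 8]].
Leading principal minors: Δ₁ = 6, Δ₂ = 44, Δ₃ = 104.
All leading minors are positive, so H is positive definite: a local minimum.

local minimum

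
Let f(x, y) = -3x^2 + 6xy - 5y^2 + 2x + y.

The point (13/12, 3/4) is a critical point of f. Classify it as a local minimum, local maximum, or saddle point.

local maximum

The Hessian of f is constant: H = [[-6, 6], [6, -10]].
det(H) = (-6)·(-10) − 6² = 24.
det(H) > 0 and tr(H) = -16 < 0, so H is negative definite and the point is a local maximum.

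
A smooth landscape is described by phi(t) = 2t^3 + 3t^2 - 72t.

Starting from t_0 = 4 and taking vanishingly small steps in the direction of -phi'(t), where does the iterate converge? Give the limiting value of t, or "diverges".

3

phi'(t) = 6(t - 3)(t + 4), so phi'(4) = 48.
Gradient descent moves in the -phi' direction, i.e. t is decreasing.
The nearest critical point in that direction is t = 3, where phi'' = 42 > 0 (a local minimum). The iterate converges there.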